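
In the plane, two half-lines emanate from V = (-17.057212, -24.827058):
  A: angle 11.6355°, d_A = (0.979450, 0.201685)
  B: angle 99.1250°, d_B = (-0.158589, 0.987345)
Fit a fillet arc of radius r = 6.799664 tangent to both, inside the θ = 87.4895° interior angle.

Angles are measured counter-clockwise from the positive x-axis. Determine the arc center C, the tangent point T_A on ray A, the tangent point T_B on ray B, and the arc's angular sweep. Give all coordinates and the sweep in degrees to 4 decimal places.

center=(-11.4703,-16.7343) T_A=(-10.0989,-23.3942) T_B=(-18.1839,-17.8126) sweep=92.5105

bisector direction at 55.3803° = (0.568127,0.822941)
center distance |VC| = r/sin(θ/2) = 6.799664/sin(43.7448°) = 9.833965
C = V + |VC|·bis = (-11.4703,-16.7343)
T_A = V + ((C−V)·d_A)·d_A = V + 7.1043·d_A = (-10.0989,-23.3942)
T_B = V + ((C−V)·d_B)·d_B = V + 7.1043·d_B = (-18.1839,-17.8126)
sweep = 180° − θ = 92.5105°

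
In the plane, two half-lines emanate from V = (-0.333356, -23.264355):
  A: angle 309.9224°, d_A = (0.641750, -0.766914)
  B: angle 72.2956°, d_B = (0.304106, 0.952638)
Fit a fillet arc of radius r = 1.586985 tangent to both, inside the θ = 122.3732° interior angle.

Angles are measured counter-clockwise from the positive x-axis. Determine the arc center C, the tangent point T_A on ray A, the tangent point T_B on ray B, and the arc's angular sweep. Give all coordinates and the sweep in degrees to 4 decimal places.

bisector direction at 11.1090° = (0.981262,0.192676)
center distance |VC| = r/sin(θ/2) = 1.586985/sin(61.1866°) = 1.811226
C = V + |VC|·bis = (1.4439,-22.9154)
T_A = V + ((C−V)·d_A)·d_A = V + 0.8729·d_A = (0.2269,-23.9338)
T_B = V + ((C−V)·d_B)·d_B = V + 0.8729·d_B = (-0.0679,-22.4328)
sweep = 180° − θ = 57.6268°

center=(1.4439,-22.9154) T_A=(0.2269,-23.9338) T_B=(-0.0679,-22.4328) sweep=57.6268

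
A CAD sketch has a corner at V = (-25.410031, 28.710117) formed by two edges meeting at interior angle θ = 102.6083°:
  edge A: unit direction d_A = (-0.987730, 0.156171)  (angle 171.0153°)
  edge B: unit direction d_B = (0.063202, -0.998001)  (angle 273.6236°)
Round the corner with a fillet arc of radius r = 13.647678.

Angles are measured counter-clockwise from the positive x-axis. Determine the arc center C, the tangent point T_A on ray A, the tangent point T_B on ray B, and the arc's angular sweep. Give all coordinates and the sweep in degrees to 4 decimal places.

bisector direction at 222.3194° = (-0.739403,-0.673264)
center distance |VC| = r/sin(θ/2) = 13.647678/sin(51.3041°) = 17.486359
C = V + |VC|·bis = (-38.3395,16.9372)
T_A = V + ((C−V)·d_A)·d_A = V + 10.9322·d_A = (-36.2081,30.4174)
T_B = V + ((C−V)·d_B)·d_B = V + 10.9322·d_B = (-24.7191,17.7997)
sweep = 180° − θ = 77.3917°

center=(-38.3395,16.9372) T_A=(-36.2081,30.4174) T_B=(-24.7191,17.7997) sweep=77.3917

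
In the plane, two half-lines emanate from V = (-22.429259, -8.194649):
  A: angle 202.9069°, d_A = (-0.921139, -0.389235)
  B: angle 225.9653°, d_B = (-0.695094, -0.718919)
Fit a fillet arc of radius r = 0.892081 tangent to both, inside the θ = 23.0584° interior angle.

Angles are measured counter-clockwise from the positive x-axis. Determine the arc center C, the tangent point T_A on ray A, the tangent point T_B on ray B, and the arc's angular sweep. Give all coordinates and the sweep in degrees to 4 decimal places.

bisector direction at 214.4361° = (-0.824757,-0.565487)
center distance |VC| = r/sin(θ/2) = 0.892081/sin(11.5292°) = 4.463366
C = V + |VC|·bis = (-26.1105,-10.7186)
T_A = V + ((C−V)·d_A)·d_A = V + 4.3733·d_A = (-26.4577,-9.8969)
T_B = V + ((C−V)·d_B)·d_B = V + 4.3733·d_B = (-25.4691,-11.3387)
sweep = 180° − θ = 156.9416°

center=(-26.1105,-10.7186) T_A=(-26.4577,-9.8969) T_B=(-25.4691,-11.3387) sweep=156.9416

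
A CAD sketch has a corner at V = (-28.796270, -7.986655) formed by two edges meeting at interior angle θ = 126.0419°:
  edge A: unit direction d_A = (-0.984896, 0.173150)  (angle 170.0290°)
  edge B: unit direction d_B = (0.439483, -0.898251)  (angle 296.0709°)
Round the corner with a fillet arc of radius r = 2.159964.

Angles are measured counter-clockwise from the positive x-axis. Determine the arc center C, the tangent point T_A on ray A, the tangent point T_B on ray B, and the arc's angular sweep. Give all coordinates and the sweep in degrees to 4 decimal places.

bisector direction at 233.0500° = (-0.601119,-0.799160)
center distance |VC| = r/sin(θ/2) = 2.159964/sin(63.0209°) = 2.423733
C = V + |VC|·bis = (-30.2532,-9.9236)
T_A = V + ((C−V)·d_A)·d_A = V + 1.0996·d_A = (-29.8792,-7.7963)
T_B = V + ((C−V)·d_B)·d_B = V + 1.0996·d_B = (-28.3130,-8.9743)
sweep = 180° − θ = 53.9581°

center=(-30.2532,-9.9236) T_A=(-29.8792,-7.7963) T_B=(-28.3130,-8.9743) sweep=53.9581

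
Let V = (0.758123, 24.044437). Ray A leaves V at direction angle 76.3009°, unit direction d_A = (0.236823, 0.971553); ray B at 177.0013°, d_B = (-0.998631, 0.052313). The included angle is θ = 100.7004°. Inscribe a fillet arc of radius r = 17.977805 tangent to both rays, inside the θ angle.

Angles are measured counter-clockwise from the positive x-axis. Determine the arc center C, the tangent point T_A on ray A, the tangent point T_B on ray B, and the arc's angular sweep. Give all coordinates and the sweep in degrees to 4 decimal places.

center=(-13.1799,42.7770) T_A=(4.2865,38.5195) T_B=(-14.1203,24.8238) sweep=79.2996

bisector direction at 126.6511° = (-0.596941,0.802285)
center distance |VC| = r/sin(θ/2) = 17.977805/sin(50.3502°) = 23.349044
C = V + |VC|·bis = (-13.1799,42.7770)
T_A = V + ((C−V)·d_A)·d_A = V + 14.8989·d_A = (4.2865,38.5195)
T_B = V + ((C−V)·d_B)·d_B = V + 14.8989·d_B = (-14.1203,24.8238)
sweep = 180° − θ = 79.2996°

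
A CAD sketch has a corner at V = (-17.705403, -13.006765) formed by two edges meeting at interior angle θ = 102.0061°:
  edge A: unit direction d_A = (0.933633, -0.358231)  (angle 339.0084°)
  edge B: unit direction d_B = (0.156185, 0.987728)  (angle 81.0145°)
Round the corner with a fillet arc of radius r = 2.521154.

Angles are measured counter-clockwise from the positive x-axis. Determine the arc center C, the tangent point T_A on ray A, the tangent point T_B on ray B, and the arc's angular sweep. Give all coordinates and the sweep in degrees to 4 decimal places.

bisector direction at 30.0115° = (0.865925,0.500173)
center distance |VC| = r/sin(θ/2) = 2.521154/sin(51.0031°) = 3.243979
C = V + |VC|·bis = (-14.8964,-11.3842)
T_A = V + ((C−V)·d_A)·d_A = V + 2.0414·d_A = (-15.7995,-13.7380)
T_B = V + ((C−V)·d_B)·d_B = V + 2.0414·d_B = (-17.3866,-10.9904)
sweep = 180° − θ = 77.9939°

center=(-14.8964,-11.3842) T_A=(-15.7995,-13.7380) T_B=(-17.3866,-10.9904) sweep=77.9939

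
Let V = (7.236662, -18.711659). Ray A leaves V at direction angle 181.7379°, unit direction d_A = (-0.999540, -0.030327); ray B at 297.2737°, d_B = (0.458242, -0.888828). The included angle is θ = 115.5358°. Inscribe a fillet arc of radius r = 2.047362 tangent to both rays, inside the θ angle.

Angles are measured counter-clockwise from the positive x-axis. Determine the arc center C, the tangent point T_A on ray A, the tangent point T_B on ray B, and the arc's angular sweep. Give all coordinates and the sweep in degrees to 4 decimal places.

bisector direction at 239.5058° = (-0.507451,-0.861681)
center distance |VC| = r/sin(θ/2) = 2.047362/sin(57.7679°) = 2.420352
C = V + |VC|·bis = (6.0085,-20.7972)
T_A = V + ((C−V)·d_A)·d_A = V + 1.2909·d_A = (5.9464,-18.7508)
T_B = V + ((C−V)·d_B)·d_B = V + 1.2909·d_B = (7.8282,-19.8590)
sweep = 180° − θ = 64.4642°

center=(6.0085,-20.7972) T_A=(5.9464,-18.7508) T_B=(7.8282,-19.8590) sweep=64.4642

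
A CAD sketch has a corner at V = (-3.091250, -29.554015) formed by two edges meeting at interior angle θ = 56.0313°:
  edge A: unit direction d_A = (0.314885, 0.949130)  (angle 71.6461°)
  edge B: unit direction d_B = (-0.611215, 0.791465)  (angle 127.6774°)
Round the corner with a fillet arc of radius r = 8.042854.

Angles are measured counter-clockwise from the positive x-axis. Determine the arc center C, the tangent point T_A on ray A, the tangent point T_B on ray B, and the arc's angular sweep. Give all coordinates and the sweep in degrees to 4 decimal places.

bisector direction at 99.6618° = (-0.167831,0.985816)
center distance |VC| = r/sin(θ/2) = 8.042854/sin(28.0157°) = 17.122922
C = V + |VC|·bis = (-5.9650,-12.6740)
T_A = V + ((C−V)·d_A)·d_A = V + 15.1164·d_A = (1.6687,-15.2065)
T_B = V + ((C−V)·d_B)·d_B = V + 15.1164·d_B = (-12.3306,-17.5899)
sweep = 180° − θ = 123.9687°

center=(-5.9650,-12.6740) T_A=(1.6687,-15.2065) T_B=(-12.3306,-17.5899) sweep=123.9687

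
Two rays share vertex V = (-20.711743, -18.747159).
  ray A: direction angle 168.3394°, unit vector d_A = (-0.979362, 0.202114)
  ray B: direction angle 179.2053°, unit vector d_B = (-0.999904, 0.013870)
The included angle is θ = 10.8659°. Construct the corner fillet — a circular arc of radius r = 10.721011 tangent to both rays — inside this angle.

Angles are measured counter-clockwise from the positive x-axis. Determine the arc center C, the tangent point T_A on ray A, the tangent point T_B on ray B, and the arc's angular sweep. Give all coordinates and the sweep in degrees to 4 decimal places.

bisector direction at 173.7724° = (-0.994099,0.108479)
center distance |VC| = r/sin(θ/2) = 10.721011/sin(5.4329°) = 113.233173
C = V + |VC|·bis = (-133.2767,-6.4637)
T_A = V + ((C−V)·d_A)·d_A = V + 112.7245·d_A = (-131.1098,4.0360)
T_B = V + ((C−V)·d_B)·d_B = V + 112.7245·d_B = (-133.4254,-17.1837)
sweep = 180° − θ = 169.1341°

center=(-133.2767,-6.4637) T_A=(-131.1098,4.0360) T_B=(-133.4254,-17.1837) sweep=169.1341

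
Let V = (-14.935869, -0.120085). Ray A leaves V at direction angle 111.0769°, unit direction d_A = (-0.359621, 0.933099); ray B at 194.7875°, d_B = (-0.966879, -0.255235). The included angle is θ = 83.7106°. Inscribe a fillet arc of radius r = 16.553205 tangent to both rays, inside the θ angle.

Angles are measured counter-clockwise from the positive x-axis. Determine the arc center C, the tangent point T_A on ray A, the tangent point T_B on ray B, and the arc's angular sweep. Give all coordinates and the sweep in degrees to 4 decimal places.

center=(-37.0267,11.1687) T_A=(-21.5809,17.1216) T_B=(-32.8017,-4.8363) sweep=96.2894

bisector direction at 152.9322° = (-0.890469,0.455045)
center distance |VC| = r/sin(θ/2) = 16.553205/sin(41.8553°) = 24.808038
C = V + |VC|·bis = (-37.0267,11.1687)
T_A = V + ((C−V)·d_A)·d_A = V + 18.4778·d_A = (-21.5809,17.1216)
T_B = V + ((C−V)·d_B)·d_B = V + 18.4778·d_B = (-32.8017,-4.8363)
sweep = 180° − θ = 96.2894°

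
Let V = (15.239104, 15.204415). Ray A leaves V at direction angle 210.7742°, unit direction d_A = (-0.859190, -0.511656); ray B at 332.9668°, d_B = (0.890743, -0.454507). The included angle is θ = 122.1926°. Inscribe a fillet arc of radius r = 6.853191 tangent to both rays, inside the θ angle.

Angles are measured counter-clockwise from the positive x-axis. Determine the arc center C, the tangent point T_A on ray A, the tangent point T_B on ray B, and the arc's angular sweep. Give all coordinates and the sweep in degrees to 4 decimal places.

center=(15.4946,7.3802) T_A=(11.9881,13.2684) T_B=(18.6094,13.4847) sweep=57.8074

bisector direction at 271.8705° = (0.032641,-0.999467)
center distance |VC| = r/sin(θ/2) = 6.853191/sin(61.0963°) = 7.828342
C = V + |VC|·bis = (15.4946,7.3802)
T_A = V + ((C−V)·d_A)·d_A = V + 3.7837·d_A = (11.9881,13.2684)
T_B = V + ((C−V)·d_B)·d_B = V + 3.7837·d_B = (18.6094,13.4847)
sweep = 180° − θ = 57.8074°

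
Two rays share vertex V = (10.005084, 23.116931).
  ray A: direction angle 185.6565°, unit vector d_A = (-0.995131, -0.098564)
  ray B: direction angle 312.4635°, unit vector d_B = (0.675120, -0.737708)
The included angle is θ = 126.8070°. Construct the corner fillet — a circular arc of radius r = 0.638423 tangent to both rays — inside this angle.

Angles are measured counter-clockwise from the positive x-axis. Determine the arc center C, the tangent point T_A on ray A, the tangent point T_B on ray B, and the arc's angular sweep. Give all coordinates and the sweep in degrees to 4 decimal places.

bisector direction at 249.0600° = (-0.357390,-0.933955)
center distance |VC| = r/sin(θ/2) = 0.638423/sin(63.4035°) = 0.713975
C = V + |VC|·bis = (9.7499,22.4501)
T_A = V + ((C−V)·d_A)·d_A = V + 0.3196·d_A = (9.6870,23.0854)
T_B = V + ((C−V)·d_B)·d_B = V + 0.3196·d_B = (10.2209,22.8811)
sweep = 180° − θ = 53.1930°

center=(9.7499,22.4501) T_A=(9.6870,23.0854) T_B=(10.2209,22.8811) sweep=53.1930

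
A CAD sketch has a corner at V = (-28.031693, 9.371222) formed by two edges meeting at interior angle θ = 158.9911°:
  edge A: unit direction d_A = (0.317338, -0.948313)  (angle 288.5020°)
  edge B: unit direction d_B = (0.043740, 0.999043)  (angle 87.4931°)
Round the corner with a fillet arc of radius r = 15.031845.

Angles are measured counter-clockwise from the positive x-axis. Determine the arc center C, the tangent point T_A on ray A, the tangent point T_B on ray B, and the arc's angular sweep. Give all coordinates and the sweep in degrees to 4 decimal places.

bisector direction at 7.9976° = (0.990274,0.139131)
center distance |VC| = r/sin(θ/2) = 15.031845/sin(79.4955°) = 15.288061
C = V + |VC|·bis = (-12.8923,11.4983)
T_A = V + ((C−V)·d_A)·d_A = V + 2.7872·d_A = (-27.1472,6.7281)
T_B = V + ((C−V)·d_B)·d_B = V + 2.7872·d_B = (-27.9098,12.1557)
sweep = 180° − θ = 21.0089°

center=(-12.8923,11.4983) T_A=(-27.1472,6.7281) T_B=(-27.9098,12.1557) sweep=21.0089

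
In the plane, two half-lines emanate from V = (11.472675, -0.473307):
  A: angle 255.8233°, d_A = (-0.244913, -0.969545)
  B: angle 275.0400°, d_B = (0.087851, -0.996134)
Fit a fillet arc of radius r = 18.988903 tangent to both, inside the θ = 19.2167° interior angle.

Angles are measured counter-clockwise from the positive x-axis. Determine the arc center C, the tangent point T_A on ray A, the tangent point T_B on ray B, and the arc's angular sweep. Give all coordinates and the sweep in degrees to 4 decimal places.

center=(2.4114,-113.8775) T_A=(-15.9992,-109.2269) T_B=(21.3269,-112.2093) sweep=160.7833

bisector direction at 265.4316° = (-0.079648,-0.996823)
center distance |VC| = r/sin(θ/2) = 18.988903/sin(9.6083°) = 113.765655
C = V + |VC|·bis = (2.4114,-113.8775)
T_A = V + ((C−V)·d_A)·d_A = V + 112.1697·d_A = (-15.9992,-109.2269)
T_B = V + ((C−V)·d_B)·d_B = V + 112.1697·d_B = (21.3269,-112.2093)
sweep = 180° − θ = 160.7833°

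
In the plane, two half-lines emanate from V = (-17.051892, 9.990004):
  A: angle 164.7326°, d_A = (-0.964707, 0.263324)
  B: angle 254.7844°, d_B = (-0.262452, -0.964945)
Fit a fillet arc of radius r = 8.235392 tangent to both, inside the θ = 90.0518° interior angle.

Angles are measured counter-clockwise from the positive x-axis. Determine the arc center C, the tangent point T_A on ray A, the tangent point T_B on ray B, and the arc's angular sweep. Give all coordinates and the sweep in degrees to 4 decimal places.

bisector direction at 209.7585° = (-0.868125,-0.496345)
center distance |VC| = r/sin(θ/2) = 8.235392/sin(45.0259°) = 11.641342
C = V + |VC|·bis = (-27.1580,4.2119)
T_A = V + ((C−V)·d_A)·d_A = V + 8.2279·d_A = (-24.9895,12.1566)
T_B = V + ((C−V)·d_B)·d_B = V + 8.2279·d_B = (-19.2113,2.0505)
sweep = 180° − θ = 89.9482°

center=(-27.1580,4.2119) T_A=(-24.9895,12.1566) T_B=(-19.2113,2.0505) sweep=89.9482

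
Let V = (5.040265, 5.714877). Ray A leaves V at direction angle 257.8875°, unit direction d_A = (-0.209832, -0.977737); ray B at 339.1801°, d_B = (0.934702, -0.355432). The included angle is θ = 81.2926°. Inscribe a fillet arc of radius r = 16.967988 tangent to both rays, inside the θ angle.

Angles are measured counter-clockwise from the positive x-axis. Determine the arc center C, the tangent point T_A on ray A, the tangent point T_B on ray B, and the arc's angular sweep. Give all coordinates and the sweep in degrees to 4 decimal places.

center=(17.4833,-17.1701) T_A=(0.8930,-13.6097) T_B=(23.5142,-1.3101) sweep=98.7074

bisector direction at 298.5338° = (0.477677,-0.878535)
center distance |VC| = r/sin(θ/2) = 16.967988/sin(40.6463°) = 26.048990
C = V + |VC|·bis = (17.4833,-17.1701)
T_A = V + ((C−V)·d_A)·d_A = V + 19.7645·d_A = (0.8930,-13.6097)
T_B = V + ((C−V)·d_B)·d_B = V + 19.7645·d_B = (23.5142,-1.3101)
sweep = 180° − θ = 98.7074°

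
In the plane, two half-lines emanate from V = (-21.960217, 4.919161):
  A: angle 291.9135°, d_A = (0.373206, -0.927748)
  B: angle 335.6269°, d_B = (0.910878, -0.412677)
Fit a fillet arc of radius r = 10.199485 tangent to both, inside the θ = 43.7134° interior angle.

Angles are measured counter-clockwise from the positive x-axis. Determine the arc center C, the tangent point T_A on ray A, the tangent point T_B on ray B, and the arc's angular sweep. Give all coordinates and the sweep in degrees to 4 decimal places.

bisector direction at 313.7702° = (0.691768,-0.722120)
center distance |VC| = r/sin(θ/2) = 10.199485/sin(21.8567°) = 27.396872
C = V + |VC|·bis = (-3.0079,-14.8647)
T_A = V + ((C−V)·d_A)·d_A = V + 25.4275·d_A = (-12.4705,-18.6712)
T_B = V + ((C−V)·d_B)·d_B = V + 25.4275·d_B = (1.2011,-5.5742)
sweep = 180° − θ = 136.2866°

center=(-3.0079,-14.8647) T_A=(-12.4705,-18.6712) T_B=(1.2011,-5.5742) sweep=136.2866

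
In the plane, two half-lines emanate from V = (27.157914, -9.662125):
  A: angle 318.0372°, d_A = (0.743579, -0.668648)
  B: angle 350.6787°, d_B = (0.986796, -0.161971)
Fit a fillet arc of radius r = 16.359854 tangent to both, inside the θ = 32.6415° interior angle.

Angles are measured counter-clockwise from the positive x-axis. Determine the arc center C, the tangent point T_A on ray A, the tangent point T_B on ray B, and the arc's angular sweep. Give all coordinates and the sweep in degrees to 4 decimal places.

center=(79.6416,-34.8555) T_A=(68.7026,-47.0203) T_B=(82.2914,-18.7116) sweep=147.3585

bisector direction at 334.3580° = (0.901515,-0.432747)
center distance |VC| = r/sin(θ/2) = 16.359854/sin(16.3208°) = 58.217161
C = V + |VC|·bis = (79.6416,-34.8555)
T_A = V + ((C−V)·d_A)·d_A = V + 55.8712·d_A = (68.7026,-47.0203)
T_B = V + ((C−V)·d_B)·d_B = V + 55.8712·d_B = (82.2914,-18.7116)
sweep = 180° − θ = 147.3585°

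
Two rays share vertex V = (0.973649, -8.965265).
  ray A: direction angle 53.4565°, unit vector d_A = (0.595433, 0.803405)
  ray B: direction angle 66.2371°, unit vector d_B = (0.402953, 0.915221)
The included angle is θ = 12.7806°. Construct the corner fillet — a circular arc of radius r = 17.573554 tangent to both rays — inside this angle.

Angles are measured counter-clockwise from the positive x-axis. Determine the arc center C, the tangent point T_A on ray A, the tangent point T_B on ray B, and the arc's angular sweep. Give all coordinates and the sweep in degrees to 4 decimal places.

center=(80.2853,127.5622) T_A=(94.4040,117.0983) T_B=(64.2016,134.6435) sweep=167.2194

bisector direction at 59.8468° = (0.502314,0.864685)
center distance |VC| = r/sin(θ/2) = 17.573554/sin(6.3903°) = 157.892590
C = V + |VC|·bis = (80.2853,127.5622)
T_A = V + ((C−V)·d_A)·d_A = V + 156.9116·d_A = (94.4040,117.0983)
T_B = V + ((C−V)·d_B)·d_B = V + 156.9116·d_B = (64.2016,134.6435)
sweep = 180° − θ = 167.2194°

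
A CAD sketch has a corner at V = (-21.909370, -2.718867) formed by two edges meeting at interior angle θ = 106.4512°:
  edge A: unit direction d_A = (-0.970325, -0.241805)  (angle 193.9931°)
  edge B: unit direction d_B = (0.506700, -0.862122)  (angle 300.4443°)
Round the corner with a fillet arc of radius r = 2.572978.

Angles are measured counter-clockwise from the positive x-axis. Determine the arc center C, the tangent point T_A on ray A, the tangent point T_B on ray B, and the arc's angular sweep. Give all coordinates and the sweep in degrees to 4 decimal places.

bisector direction at 247.2187° = (-0.387215,-0.921990)
center distance |VC| = r/sin(θ/2) = 2.572978/sin(53.2256°) = 3.212212
C = V + |VC|·bis = (-23.1532,-5.6805)
T_A = V + ((C−V)·d_A)·d_A = V + 1.9230·d_A = (-23.7753,-3.1839)
T_B = V + ((C−V)·d_B)·d_B = V + 1.9230·d_B = (-20.9350,-4.3768)
sweep = 180° − θ = 73.5488°

center=(-23.1532,-5.6805) T_A=(-23.7753,-3.1839) T_B=(-20.9350,-4.3768) sweep=73.5488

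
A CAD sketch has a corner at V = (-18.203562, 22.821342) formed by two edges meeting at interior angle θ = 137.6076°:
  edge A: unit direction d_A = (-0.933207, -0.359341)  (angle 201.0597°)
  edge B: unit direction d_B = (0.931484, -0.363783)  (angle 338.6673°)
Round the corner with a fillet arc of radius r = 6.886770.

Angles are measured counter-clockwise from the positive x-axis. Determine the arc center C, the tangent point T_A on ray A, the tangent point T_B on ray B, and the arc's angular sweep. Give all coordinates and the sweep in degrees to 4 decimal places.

center=(-18.2212,15.4349) T_A=(-20.6959,21.8617) T_B=(-15.7159,21.8498) sweep=42.3924

bisector direction at 269.8635° = (-0.002382,-0.999997)
center distance |VC| = r/sin(θ/2) = 6.886770/sin(68.8038°) = 7.386482
C = V + |VC|·bis = (-18.2212,15.4349)
T_A = V + ((C−V)·d_A)·d_A = V + 2.6707·d_A = (-20.6959,21.8617)
T_B = V + ((C−V)·d_B)·d_B = V + 2.6707·d_B = (-15.7159,21.8498)
sweep = 180° − θ = 42.3924°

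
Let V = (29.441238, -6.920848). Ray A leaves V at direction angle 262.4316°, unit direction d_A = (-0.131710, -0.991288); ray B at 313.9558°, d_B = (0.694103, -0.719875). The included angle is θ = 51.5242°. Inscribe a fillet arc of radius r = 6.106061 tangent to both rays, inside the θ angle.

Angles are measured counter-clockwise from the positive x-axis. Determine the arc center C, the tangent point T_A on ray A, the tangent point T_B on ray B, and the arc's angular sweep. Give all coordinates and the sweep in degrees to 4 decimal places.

bisector direction at 288.1937° = (0.312230,-0.950006)
center distance |VC| = r/sin(θ/2) = 6.106061/sin(25.7621°) = 14.048695
C = V + |VC|·bis = (33.8277,-20.2672)
T_A = V + ((C−V)·d_A)·d_A = V + 12.6523·d_A = (27.7748,-19.4630)
T_B = V + ((C−V)·d_B)·d_B = V + 12.6523·d_B = (38.2233,-16.0290)
sweep = 180° − θ = 128.4758°

center=(33.8277,-20.2672) T_A=(27.7748,-19.4630) T_B=(38.2233,-16.0290) sweep=128.4758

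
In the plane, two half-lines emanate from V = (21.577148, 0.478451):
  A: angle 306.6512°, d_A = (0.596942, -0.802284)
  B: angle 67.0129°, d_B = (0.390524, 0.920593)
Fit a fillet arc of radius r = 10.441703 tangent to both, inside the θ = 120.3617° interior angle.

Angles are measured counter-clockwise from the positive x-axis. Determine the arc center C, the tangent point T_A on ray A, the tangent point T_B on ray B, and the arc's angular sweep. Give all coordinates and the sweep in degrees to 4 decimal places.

center=(33.5269,1.9101) T_A=(25.1496,-4.3229) T_B=(23.9143,5.9879) sweep=59.6383

bisector direction at 6.8321° = (0.992899,0.118959)
center distance |VC| = r/sin(θ/2) = 10.441703/sin(60.1808°) = 12.035168
C = V + |VC|·bis = (33.5269,1.9101)
T_A = V + ((C−V)·d_A)·d_A = V + 5.9847·d_A = (25.1496,-4.3229)
T_B = V + ((C−V)·d_B)·d_B = V + 5.9847·d_B = (23.9143,5.9879)
sweep = 180° − θ = 59.6383°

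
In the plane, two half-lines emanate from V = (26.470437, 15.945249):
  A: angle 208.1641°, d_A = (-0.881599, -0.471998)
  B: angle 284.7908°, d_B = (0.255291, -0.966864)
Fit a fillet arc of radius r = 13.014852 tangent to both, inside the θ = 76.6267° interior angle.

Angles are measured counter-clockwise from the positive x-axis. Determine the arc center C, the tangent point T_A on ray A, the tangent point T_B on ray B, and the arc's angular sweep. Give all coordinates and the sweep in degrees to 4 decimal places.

center=(18.0919,-3.3033) T_A=(11.9489,8.1706) T_B=(30.6755,0.0193) sweep=103.3733

bisector direction at 246.4774° = (-0.399110,-0.916903)
center distance |VC| = r/sin(θ/2) = 13.014852/sin(38.3133°) = 20.992988
C = V + |VC|·bis = (18.0919,-3.3033)
T_A = V + ((C−V)·d_A)·d_A = V + 16.4718·d_A = (11.9489,8.1706)
T_B = V + ((C−V)·d_B)·d_B = V + 16.4718·d_B = (30.6755,0.0193)
sweep = 180° − θ = 103.3733°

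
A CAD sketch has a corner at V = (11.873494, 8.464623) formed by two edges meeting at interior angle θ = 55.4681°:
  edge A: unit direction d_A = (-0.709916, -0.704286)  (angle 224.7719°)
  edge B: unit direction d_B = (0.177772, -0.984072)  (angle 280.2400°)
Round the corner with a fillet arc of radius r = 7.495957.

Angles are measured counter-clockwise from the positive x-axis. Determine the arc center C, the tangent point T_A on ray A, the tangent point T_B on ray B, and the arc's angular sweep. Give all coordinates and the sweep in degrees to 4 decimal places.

center=(7.0314,-6.8980) T_A=(1.7521,-1.5765) T_B=(14.4080,-5.5654) sweep=124.5319

bisector direction at 252.5059° = (-0.300607,-0.953748)
center distance |VC| = r/sin(θ/2) = 7.495957/sin(27.7340°) = 16.107585
C = V + |VC|·bis = (7.0314,-6.8980)
T_A = V + ((C−V)·d_A)·d_A = V + 14.2571·d_A = (1.7521,-1.5765)
T_B = V + ((C−V)·d_B)·d_B = V + 14.2571·d_B = (14.4080,-5.5654)
sweep = 180° − θ = 124.5319°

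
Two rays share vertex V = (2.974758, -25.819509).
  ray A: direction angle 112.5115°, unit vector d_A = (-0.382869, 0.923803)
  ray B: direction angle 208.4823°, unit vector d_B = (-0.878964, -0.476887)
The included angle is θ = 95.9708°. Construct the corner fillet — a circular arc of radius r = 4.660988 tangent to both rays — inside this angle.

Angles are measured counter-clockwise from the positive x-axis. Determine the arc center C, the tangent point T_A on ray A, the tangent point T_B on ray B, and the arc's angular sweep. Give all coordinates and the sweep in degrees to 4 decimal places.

bisector direction at 160.4969° = (-0.942623,0.333858)
center distance |VC| = r/sin(θ/2) = 4.660988/sin(47.9854°) = 6.273418
C = V + |VC|·bis = (-2.9387,-23.7251)
T_A = V + ((C−V)·d_A)·d_A = V + 4.1989·d_A = (1.3671,-21.9405)
T_B = V + ((C−V)·d_B)·d_B = V + 4.1989·d_B = (-0.7159,-27.8219)
sweep = 180° − θ = 84.0292°

center=(-2.9387,-23.7251) T_A=(1.3671,-21.9405) T_B=(-0.7159,-27.8219) sweep=84.0292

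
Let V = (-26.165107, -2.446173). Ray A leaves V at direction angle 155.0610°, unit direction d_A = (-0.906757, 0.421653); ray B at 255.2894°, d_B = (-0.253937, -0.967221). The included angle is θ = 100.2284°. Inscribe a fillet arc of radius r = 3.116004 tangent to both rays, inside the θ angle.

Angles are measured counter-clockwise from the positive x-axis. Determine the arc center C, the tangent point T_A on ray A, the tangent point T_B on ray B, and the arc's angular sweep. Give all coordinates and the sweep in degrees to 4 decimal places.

center=(-29.8402,-4.1736) T_A=(-28.5264,-1.3482) T_B=(-26.8264,-4.9649) sweep=79.7716

bisector direction at 205.1752° = (-0.905011,-0.425388)
center distance |VC| = r/sin(θ/2) = 3.116004/sin(50.1142°) = 4.060871
C = V + |VC|·bis = (-29.8402,-4.1736)
T_A = V + ((C−V)·d_A)·d_A = V + 2.6041·d_A = (-28.5264,-1.3482)
T_B = V + ((C−V)·d_B)·d_B = V + 2.6041·d_B = (-26.8264,-4.9649)
sweep = 180° − θ = 79.7716°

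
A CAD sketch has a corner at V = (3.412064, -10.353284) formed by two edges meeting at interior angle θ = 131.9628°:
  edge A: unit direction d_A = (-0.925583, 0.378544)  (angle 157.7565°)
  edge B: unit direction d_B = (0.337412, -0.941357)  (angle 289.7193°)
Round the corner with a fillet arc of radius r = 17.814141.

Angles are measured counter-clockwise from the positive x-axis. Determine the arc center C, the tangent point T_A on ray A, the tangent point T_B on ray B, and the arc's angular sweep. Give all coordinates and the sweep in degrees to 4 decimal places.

center=(-10.6789,-23.8368) T_A=(-3.9355,-7.3483) T_B=(6.0905,-17.8261) sweep=48.0372

bisector direction at 223.7379° = (-0.722510,-0.691360)
center distance |VC| = r/sin(θ/2) = 17.814141/sin(65.9814°) = 19.502825
C = V + |VC|·bis = (-10.6789,-23.8368)
T_A = V + ((C−V)·d_A)·d_A = V + 7.9383·d_A = (-3.9355,-7.3483)
T_B = V + ((C−V)·d_B)·d_B = V + 7.9383·d_B = (6.0905,-17.8261)
sweep = 180° − θ = 48.0372°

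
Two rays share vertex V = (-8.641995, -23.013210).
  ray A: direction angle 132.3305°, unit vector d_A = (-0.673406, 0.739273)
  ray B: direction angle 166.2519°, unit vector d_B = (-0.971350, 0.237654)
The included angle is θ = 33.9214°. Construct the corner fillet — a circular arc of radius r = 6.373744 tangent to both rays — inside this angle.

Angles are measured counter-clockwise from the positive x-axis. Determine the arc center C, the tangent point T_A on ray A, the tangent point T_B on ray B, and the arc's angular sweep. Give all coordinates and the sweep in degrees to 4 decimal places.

center=(-27.4273,-11.8554) T_A=(-22.7154,-7.5633) T_B=(-28.9421,-18.0465) sweep=146.0786

bisector direction at 149.2912° = (-0.859774,0.510675)
center distance |VC| = r/sin(θ/2) = 6.373744/sin(16.9607°) = 21.849164
C = V + |VC|·bis = (-27.4273,-11.8554)
T_A = V + ((C−V)·d_A)·d_A = V + 20.8988·d_A = (-22.7154,-7.5633)
T_B = V + ((C−V)·d_B)·d_B = V + 20.8988·d_B = (-28.9421,-18.0465)
sweep = 180° − θ = 146.0786°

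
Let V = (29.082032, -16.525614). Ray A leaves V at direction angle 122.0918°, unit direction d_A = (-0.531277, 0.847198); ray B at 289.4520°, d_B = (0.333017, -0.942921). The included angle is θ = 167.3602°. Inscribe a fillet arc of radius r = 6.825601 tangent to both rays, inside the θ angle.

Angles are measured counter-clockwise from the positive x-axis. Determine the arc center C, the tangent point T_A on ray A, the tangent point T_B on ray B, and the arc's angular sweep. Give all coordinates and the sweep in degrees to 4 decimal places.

center=(22.8978,-19.5115) T_A=(28.6804,-15.8852) T_B=(29.3338,-17.2384) sweep=12.6398

bisector direction at 205.7719° = (-0.900532,-0.434789)
center distance |VC| = r/sin(θ/2) = 6.825601/sin(83.6801°) = 6.867335
C = V + |VC|·bis = (22.8978,-19.5115)
T_A = V + ((C−V)·d_A)·d_A = V + 0.7560·d_A = (28.6804,-15.8852)
T_B = V + ((C−V)·d_B)·d_B = V + 0.7560·d_B = (29.3338,-17.2384)
sweep = 180° − θ = 12.6398°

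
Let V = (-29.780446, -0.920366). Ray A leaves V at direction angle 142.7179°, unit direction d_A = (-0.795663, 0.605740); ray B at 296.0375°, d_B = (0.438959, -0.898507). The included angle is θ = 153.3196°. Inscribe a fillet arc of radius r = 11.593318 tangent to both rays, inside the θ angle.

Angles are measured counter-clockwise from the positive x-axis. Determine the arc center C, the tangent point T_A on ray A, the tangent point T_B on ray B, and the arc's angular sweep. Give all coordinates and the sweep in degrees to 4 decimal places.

bisector direction at 219.3777° = (-0.772981,-0.634430)
center distance |VC| = r/sin(θ/2) = 11.593318/sin(76.6598°) = 11.914813
C = V + |VC|·bis = (-38.9904,-8.4795)
T_A = V + ((C−V)·d_A)·d_A = V + 2.7491·d_A = (-31.9678,0.7449)
T_B = V + ((C−V)·d_B)·d_B = V + 2.7491·d_B = (-28.5737,-3.3905)
sweep = 180° − θ = 26.6804°

center=(-38.9904,-8.4795) T_A=(-31.9678,0.7449) T_B=(-28.5737,-3.3905) sweep=26.6804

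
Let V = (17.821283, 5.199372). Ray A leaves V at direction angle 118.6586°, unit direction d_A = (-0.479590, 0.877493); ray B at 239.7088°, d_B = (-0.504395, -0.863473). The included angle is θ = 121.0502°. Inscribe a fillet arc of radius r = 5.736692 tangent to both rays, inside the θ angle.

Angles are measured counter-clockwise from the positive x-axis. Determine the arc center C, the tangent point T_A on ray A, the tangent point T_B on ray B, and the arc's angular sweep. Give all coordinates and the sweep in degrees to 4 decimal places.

center=(11.2324,5.2933) T_A=(16.2663,8.0445) T_B=(16.1859,2.3997) sweep=58.9498

bisector direction at 179.1837° = (-0.999899,0.014247)
center distance |VC| = r/sin(θ/2) = 5.736692/sin(60.5251°) = 6.589571
C = V + |VC|·bis = (11.2324,5.2933)
T_A = V + ((C−V)·d_A)·d_A = V + 3.2423·d_A = (16.2663,8.0445)
T_B = V + ((C−V)·d_B)·d_B = V + 3.2423·d_B = (16.1859,2.3997)
sweep = 180° − θ = 58.9498°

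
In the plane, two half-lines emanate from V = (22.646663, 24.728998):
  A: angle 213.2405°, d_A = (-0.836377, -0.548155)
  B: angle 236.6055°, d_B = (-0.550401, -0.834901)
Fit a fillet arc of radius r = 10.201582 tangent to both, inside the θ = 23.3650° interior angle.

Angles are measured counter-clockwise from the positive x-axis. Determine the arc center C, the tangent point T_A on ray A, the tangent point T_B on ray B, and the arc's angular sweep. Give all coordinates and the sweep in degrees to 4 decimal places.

center=(-13.0260,-10.8479) T_A=(-18.6181,-2.3156) T_B=(-4.5087,-16.4629) sweep=156.6350

bisector direction at 224.9230° = (-0.708056,-0.706156)
center distance |VC| = r/sin(θ/2) = 10.201582/sin(11.6825°) = 50.381119
C = V + |VC|·bis = (-13.0260,-10.8479)
T_A = V + ((C−V)·d_A)·d_A = V + 49.3375·d_A = (-18.6181,-2.3156)
T_B = V + ((C−V)·d_B)·d_B = V + 49.3375·d_B = (-4.5087,-16.4629)
sweep = 180° − θ = 156.6350°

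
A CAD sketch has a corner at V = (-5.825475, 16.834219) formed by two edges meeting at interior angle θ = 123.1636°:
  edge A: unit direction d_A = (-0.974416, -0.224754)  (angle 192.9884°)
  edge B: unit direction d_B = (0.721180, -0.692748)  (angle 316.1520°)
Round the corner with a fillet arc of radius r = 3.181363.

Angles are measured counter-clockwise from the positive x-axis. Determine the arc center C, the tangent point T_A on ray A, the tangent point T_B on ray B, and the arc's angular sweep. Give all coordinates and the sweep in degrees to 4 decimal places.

bisector direction at 254.5702° = (-0.266058,-0.963957)
center distance |VC| = r/sin(θ/2) = 3.181363/sin(61.5818°) = 3.617251
C = V + |VC|·bis = (-6.7879,13.3473)
T_A = V + ((C−V)·d_A)·d_A = V + 1.7215·d_A = (-7.5029,16.4473)
T_B = V + ((C−V)·d_B)·d_B = V + 1.7215·d_B = (-4.5840,15.6417)
sweep = 180° − θ = 56.8364°

center=(-6.7879,13.3473) T_A=(-7.5029,16.4473) T_B=(-4.5840,15.6417) sweep=56.8364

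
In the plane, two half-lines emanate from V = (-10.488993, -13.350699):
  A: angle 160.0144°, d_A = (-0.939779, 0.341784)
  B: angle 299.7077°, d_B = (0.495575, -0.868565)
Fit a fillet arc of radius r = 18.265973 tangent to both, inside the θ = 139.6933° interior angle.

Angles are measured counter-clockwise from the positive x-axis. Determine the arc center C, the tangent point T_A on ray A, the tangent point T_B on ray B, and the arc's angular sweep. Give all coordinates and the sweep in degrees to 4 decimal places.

center=(-23.0320,-28.2255) T_A=(-16.7890,-11.0595) T_B=(-7.1668,-19.1733) sweep=40.3067

bisector direction at 229.8610° = (-0.644643,-0.764483)
center distance |VC| = r/sin(θ/2) = 18.265973/sin(69.8466°) = 19.457266
C = V + |VC|·bis = (-23.0320,-28.2255)
T_A = V + ((C−V)·d_A)·d_A = V + 6.7037·d_A = (-16.7890,-11.0595)
T_B = V + ((C−V)·d_B)·d_B = V + 6.7037·d_B = (-7.1668,-19.1733)
sweep = 180° − θ = 40.3067°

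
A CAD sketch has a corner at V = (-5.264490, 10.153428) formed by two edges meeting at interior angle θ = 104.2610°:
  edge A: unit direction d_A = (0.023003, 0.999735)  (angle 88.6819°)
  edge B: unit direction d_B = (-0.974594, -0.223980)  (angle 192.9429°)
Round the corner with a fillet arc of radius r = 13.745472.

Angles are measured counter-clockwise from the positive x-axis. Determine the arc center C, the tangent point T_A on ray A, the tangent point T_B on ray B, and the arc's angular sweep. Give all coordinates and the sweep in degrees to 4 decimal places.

bisector direction at 140.8124° = (-0.775081,0.631862)
center distance |VC| = r/sin(θ/2) = 13.745472/sin(52.1305°) = 17.412314
C = V + |VC|·bis = (-18.7604,21.1556)
T_A = V + ((C−V)·d_A)·d_A = V + 10.6888·d_A = (-5.0186,20.8394)
T_B = V + ((C−V)·d_B)·d_B = V + 10.6888·d_B = (-15.6817,7.7593)
sweep = 180° − θ = 75.7390°

center=(-18.7604,21.1556) T_A=(-5.0186,20.8394) T_B=(-15.6817,7.7593) sweep=75.7390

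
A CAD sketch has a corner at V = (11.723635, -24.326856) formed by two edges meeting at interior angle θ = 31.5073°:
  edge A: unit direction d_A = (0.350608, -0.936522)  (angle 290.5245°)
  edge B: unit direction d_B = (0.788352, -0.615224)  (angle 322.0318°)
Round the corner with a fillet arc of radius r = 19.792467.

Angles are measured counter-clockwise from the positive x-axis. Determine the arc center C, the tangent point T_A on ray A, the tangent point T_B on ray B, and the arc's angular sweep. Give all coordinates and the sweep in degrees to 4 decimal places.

bisector direction at 306.2781° = (0.591706,-0.806154)
center distance |VC| = r/sin(θ/2) = 19.792467/sin(15.7537°) = 72.899958
C = V + |VC|·bis = (54.8590,-83.0954)
T_A = V + ((C−V)·d_A)·d_A = V + 70.1617·d_A = (36.3229,-90.0348)
T_B = V + ((C−V)·d_B)·d_B = V + 70.1617·d_B = (67.0358,-67.4920)
sweep = 180° − θ = 148.4927°

center=(54.8590,-83.0954) T_A=(36.3229,-90.0348) T_B=(67.0358,-67.4920) sweep=148.4927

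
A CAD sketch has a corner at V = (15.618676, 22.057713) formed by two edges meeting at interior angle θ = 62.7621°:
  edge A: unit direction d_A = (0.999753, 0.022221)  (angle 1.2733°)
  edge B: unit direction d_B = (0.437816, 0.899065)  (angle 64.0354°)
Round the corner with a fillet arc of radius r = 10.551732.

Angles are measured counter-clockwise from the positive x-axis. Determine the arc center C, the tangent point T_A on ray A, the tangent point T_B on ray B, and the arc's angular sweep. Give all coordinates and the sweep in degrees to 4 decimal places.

bisector direction at 32.6544° = (0.841941,0.539570)
center distance |VC| = r/sin(θ/2) = 10.551732/sin(31.3810°) = 20.263451
C = V + |VC|·bis = (32.6793,32.9913)
T_A = V + ((C−V)·d_A)·d_A = V + 17.2994·d_A = (32.9138,22.4421)
T_B = V + ((C−V)·d_B)·d_B = V + 17.2994·d_B = (23.1926,37.6110)
sweep = 180° − θ = 117.2379°

center=(32.6793,32.9913) T_A=(32.9138,22.4421) T_B=(23.1926,37.6110) sweep=117.2379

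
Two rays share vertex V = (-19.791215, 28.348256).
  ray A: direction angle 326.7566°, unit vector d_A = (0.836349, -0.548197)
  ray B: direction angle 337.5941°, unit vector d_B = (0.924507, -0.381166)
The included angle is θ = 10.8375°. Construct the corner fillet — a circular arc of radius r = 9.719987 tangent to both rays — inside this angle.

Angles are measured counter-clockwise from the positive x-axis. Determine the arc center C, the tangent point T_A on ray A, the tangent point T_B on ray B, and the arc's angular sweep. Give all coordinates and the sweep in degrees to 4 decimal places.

bisector direction at 332.1754° = (0.884380,-0.466767)
center distance |VC| = r/sin(θ/2) = 9.719987/sin(5.4188°) = 102.928778
C = V + |VC|·bis = (71.2370,-19.6955)
T_A = V + ((C−V)·d_A)·d_A = V + 102.4688·d_A = (65.9085,-27.8248)
T_B = V + ((C−V)·d_B)·d_B = V + 102.4688·d_B = (74.9419,-10.7093)
sweep = 180° − θ = 169.1625°

center=(71.2370,-19.6955) T_A=(65.9085,-27.8248) T_B=(74.9419,-10.7093) sweep=169.1625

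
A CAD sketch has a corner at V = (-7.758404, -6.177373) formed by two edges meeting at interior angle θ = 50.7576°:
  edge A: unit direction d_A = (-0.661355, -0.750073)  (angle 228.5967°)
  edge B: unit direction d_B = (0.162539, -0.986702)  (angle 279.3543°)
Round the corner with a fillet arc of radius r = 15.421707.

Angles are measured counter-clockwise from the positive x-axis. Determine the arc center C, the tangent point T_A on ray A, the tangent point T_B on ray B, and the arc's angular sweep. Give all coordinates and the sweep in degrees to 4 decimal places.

center=(-17.6910,-40.7608) T_A=(-29.2584,-30.5616) T_B=(-2.4744,-38.2541) sweep=129.2424

bisector direction at 253.9755° = (-0.276048,-0.961144)
center distance |VC| = r/sin(θ/2) = 15.421707/sin(25.3788°) = 35.981512
C = V + |VC|·bis = (-17.6910,-40.7608)
T_A = V + ((C−V)·d_A)·d_A = V + 32.5091·d_A = (-29.2584,-30.5616)
T_B = V + ((C−V)·d_B)·d_B = V + 32.5091·d_B = (-2.4744,-38.2541)
sweep = 180° − θ = 129.2424°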